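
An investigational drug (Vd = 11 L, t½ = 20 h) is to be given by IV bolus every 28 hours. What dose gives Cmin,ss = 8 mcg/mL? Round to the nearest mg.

144 mg

τ/t½ = 28/20 ≈ 1.4, so f = (1/2)^(28/20) ≈ 0.378929.
Cmin,ss = (D/Vd)·f/(1−f), so D = Cmin,ss·Vd·(1−f)/f.
D = 8 × 11 × (1−f)/f ≈ 8 × 11 × 1.63902 ≈ 144.23 mg.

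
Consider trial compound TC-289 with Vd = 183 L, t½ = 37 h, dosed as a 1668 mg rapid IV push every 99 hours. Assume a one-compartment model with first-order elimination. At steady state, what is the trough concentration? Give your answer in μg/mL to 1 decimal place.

1.7 μg/mL

Over one 99-h interval, 99/37 ≈ 2.6757 half-lives elapse, leaving f ≈ 0.1565 of each dose.
Each bolus raises the concentration by D/Vd = 1668/183 ≈ 9.115 μg/mL.
Steady-state trough Cmin,ss = C₀·f/(1−f) ≈ 9.115 × 0.1565/0.8435 ≈ 1.691 μg/mL.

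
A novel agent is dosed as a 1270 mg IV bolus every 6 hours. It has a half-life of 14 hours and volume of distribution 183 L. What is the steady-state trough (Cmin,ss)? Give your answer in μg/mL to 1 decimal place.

20.1 μg/mL

k = ln2/t½ = ln2/14 ≈ 0.049511 h⁻¹; fraction remaining f = e^(−kτ) = e^(−0.049511×6) ≈ 0.7430.
Single-dose peak C₀ = D/Vd = 1270/183 ≈ 6.940 μg/mL.
Steady-state trough Cmin,ss = C₀·f/(1−f) ≈ 6.940 × 0.7430/0.2570 ≈ 20.064 μg/mL.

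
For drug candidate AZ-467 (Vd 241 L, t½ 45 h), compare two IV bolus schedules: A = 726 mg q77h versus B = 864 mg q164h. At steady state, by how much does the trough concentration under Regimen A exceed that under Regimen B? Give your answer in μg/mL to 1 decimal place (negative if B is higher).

Regimen A: f = (1/2)^(77/45) ≈ 0.3054; Cmin,ss = (726/241)·f/(1−f) ≈ 1.325 μg/mL.
Regimen B: f = (1/2)^(164/45) ≈ 0.0800; Cmin,ss = (864/241)·f/(1−f) ≈ 0.312 μg/mL.
Difference ≈ 1.325 − 0.312 ≈ 1.013 μg/mL.

1.0 μg/mL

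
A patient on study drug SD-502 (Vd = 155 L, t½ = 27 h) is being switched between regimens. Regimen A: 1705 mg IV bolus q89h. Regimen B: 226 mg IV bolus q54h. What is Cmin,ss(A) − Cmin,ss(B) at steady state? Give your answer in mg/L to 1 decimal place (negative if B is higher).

0.8 mg/L

Regimen A: f = (1/2)^(89/27) ≈ 0.1018; Cmin,ss = (1705/155)·f/(1−f) ≈ 1.247 mg/L.
Regimen B: f = (1/2)^(54/27) ≈ 0.2500; Cmin,ss = (226/155)·f/(1−f) ≈ 0.486 mg/L.
Difference ≈ 1.247 − 0.486 ≈ 0.761 mg/L.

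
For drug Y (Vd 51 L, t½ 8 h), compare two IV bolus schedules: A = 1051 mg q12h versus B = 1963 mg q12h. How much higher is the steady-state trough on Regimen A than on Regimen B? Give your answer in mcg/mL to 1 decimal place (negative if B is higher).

-9.8 mcg/mL

Regimen A: f = (1/2)^(12/8) ≈ 0.3536; Cmin,ss = (1051/51)·f/(1−f) ≈ 11.273 mcg/mL.
Regimen B: f = (1/2)^(12/8) ≈ 0.3536; Cmin,ss = (1963/51)·f/(1−f) ≈ 21.055 mcg/mL.
Difference ≈ 11.273 − 21.055 ≈ -9.782 mcg/mL.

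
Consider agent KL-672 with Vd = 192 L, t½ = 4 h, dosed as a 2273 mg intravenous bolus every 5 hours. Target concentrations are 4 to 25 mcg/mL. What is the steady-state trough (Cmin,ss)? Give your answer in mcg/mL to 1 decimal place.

τ/t½ = 5/4 ≈ 1.25, so fraction remaining f = (1/2)^(5/4) ≈ 0.4204.
At steady state, accumulation factor R = 1/(1 − e^(−kτ)) ≈ 1.7253.
Each bolus raises the concentration by D/Vd = 2273/192 ≈ 11.839 mcg/mL.
Cmax,ss = C₀/(1 − f) ≈ 11.839/0.5796 ≈ 20.426 mcg/mL.
One interval later, Cmin,ss = Cmax,ss·e^(−kτ) ≈ 20.426 × 0.4204 ≈ 8.587 mcg/mL.
Trough 8.6 mcg/mL vs MEC 4 mcg/mL: adequate.

8.6 mcg/mL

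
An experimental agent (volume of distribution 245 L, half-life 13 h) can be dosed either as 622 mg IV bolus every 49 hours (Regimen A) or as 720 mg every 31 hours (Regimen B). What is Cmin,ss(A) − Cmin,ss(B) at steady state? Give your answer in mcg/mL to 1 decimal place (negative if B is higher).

Regimen A: f = (1/2)^(49/13) ≈ 0.0733; Cmin,ss = (622/245)·f/(1−f) ≈ 0.201 mcg/mL.
Regimen B: f = (1/2)^(31/13) ≈ 0.1915; Cmin,ss = (720/245)·f/(1−f) ≈ 0.696 mcg/mL.
Difference ≈ 0.201 − 0.696 ≈ -0.495 mcg/mL.

-0.5 mcg/mL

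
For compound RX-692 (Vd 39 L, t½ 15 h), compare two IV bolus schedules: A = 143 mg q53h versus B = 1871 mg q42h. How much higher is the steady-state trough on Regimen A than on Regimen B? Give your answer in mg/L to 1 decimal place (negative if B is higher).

-7.7 mg/L

Regimen A: f = (1/2)^(53/15) ≈ 0.0864; Cmin,ss = (143/39)·f/(1−f) ≈ 0.347 mg/L.
Regimen B: f = (1/2)^(42/15) ≈ 0.1436; Cmin,ss = (1871/39)·f/(1−f) ≈ 8.044 mg/L.
Difference ≈ 0.347 − 8.044 ≈ -7.697 mg/L.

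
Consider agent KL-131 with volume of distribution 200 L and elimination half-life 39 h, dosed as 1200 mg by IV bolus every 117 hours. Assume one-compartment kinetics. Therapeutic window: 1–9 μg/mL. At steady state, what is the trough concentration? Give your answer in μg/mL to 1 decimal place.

0.9 μg/mL

The dosing interval is 3 half-lives, so f = 2^(−3) = 0.125.
At steady state, R = 1/(1 − 0.125) = 8/7.
Single-dose peak C₀ = D/Vd = 1200/200 = 6 μg/mL.
Steady-state peak Cmax,ss = C₀·R = 6 × 8/7 ≈ 6.857 μg/mL.
Steady-state trough Cmin,ss = Cmax,ss·f ≈ 6.857 × 0.125 ≈ 0.857 μg/mL.
Trough 0.9 μg/mL vs MEC 1 μg/mL: subtherapeutic.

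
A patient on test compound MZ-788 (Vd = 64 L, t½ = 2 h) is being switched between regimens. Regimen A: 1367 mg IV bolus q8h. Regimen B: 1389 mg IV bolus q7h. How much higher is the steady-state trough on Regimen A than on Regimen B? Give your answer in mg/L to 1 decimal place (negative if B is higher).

Regimen A: f = (1/2)^(8/2) ≈ 0.0625; Cmin,ss = (1367/64)·f/(1−f) ≈ 1.424 mg/L.
Regimen B: f = (1/2)^(7/2) ≈ 0.0884; Cmin,ss = (1389/64)·f/(1−f) ≈ 2.105 mg/L.
Difference ≈ 1.424 − 2.105 ≈ -0.681 mg/L.

-0.7 mg/L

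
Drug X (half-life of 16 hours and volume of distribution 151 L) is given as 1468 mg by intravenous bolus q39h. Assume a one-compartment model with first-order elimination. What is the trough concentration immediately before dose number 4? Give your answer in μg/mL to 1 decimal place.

2.2 μg/mL

f = (1/2)^(τ/t½) = (1/2)^(39/16) ≈ 0.1846.
C₀ = D/Vd = 1468/151 ≈ 9.722 μg/mL.
Before the 4th dose, 3 doses have been given. Superposition: Cmin = C₀·(f + f² + … + f^3).
≈ 9.722 × (0.1846 + 0.0341 + 0.0063) ≈ 9.722 × 0.2250 ≈ 2.187 μg/mL.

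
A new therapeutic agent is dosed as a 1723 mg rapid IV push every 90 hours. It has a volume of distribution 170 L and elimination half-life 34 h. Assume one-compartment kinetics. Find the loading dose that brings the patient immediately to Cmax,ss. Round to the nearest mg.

f = (1/2)^(90/34) ≈ 0.159645; accumulation ratio R = 1/(1−f) ≈ 1.18997.
Loading dose to hit Cmax,ss on first dose: D_load = D_maint·R ≈ 1723 × 1.18997 ≈ 2050.32 mg.

2050 mg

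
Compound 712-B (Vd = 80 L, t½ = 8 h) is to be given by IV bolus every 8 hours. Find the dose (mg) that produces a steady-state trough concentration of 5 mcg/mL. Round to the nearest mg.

400 mg

τ/t½ = 8/8 ≈ 1, so f = (1/2)^(8/8) ≈ 0.500000.
Cmin,ss = (D/Vd)·f/(1−f), so D = Cmin,ss·Vd·(1−f)/f.
D = 5 × 80 × (1−f)/f ≈ 5 × 80 × 1.00000 ≈ 400.00 mg.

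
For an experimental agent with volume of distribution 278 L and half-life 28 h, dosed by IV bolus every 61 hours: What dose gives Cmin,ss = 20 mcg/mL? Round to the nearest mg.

τ/t½ = 61/28 ≈ 2.1786, so f = (1/2)^(61/28) ≈ 0.220894.
Cmin,ss = (D/Vd)·f/(1−f), so D = Cmin,ss·Vd·(1−f)/f.
D = 20 × 278 × (1−f)/f ≈ 20 × 278 × 3.52706 ≈ 19610.45 mg.

19610 mg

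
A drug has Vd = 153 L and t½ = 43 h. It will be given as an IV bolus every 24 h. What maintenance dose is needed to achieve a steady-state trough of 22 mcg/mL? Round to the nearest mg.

1590 mg

τ/t½ = 24/43 ≈ 0.55814, so f = (1/2)^(24/43) ≈ 0.679177.
Cmin,ss = (D/Vd)·f/(1−f), so D = Cmin,ss·Vd·(1−f)/f.
D = 22 × 153 × (1−f)/f ≈ 22 × 153 × 0.47237 ≈ 1590.00 mg.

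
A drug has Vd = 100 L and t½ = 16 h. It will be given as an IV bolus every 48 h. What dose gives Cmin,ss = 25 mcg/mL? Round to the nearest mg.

τ/t½ = 48/16 ≈ 3, so f = (1/2)^(48/16) ≈ 0.125000.
Cmin,ss = (D/Vd)·f/(1−f), so D = Cmin,ss·Vd·(1−f)/f.
D = 25 × 100 × (1−f)/f ≈ 25 × 100 × 7.00000 ≈ 17500.00 mg.

17500 mg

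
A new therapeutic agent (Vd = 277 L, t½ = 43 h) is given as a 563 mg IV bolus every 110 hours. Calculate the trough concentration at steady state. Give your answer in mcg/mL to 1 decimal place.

0.4 mcg/mL

τ/t½ = 110/43 ≈ 2.5581, so fraction remaining f = (1/2)^(110/43) ≈ 0.1698.
Single-dose peak C₀ = D/Vd = 563/277 ≈ 2.032 mcg/mL.
Steady-state trough Cmin,ss = C₀·f/(1−f) ≈ 2.032 × 0.1698/0.8302 ≈ 0.416 mcg/mL.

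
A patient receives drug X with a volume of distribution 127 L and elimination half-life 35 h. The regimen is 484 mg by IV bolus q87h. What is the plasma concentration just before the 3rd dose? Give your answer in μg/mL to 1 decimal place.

f = (1/2)^(τ/t½) = (1/2)^(87/35) ≈ 0.1785.
C₀ = D/Vd = 484/127 ≈ 3.811 μg/mL.
Before the 3rd dose, 2 doses have been given. Superposition: Cmin = C₀·(f + f²).
≈ 3.811 × (0.1785 + 0.0319) ≈ 3.811 × 0.2104 ≈ 0.802 μg/mL.

0.8 μg/mL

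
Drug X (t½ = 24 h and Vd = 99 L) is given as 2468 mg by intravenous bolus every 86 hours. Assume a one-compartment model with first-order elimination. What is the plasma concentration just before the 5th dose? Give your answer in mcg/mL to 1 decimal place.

f = (1/2)^(τ/t½) = (1/2)^(86/24) ≈ 0.0834.
C₀ = D/Vd = 2468/99 ≈ 24.929 mcg/mL.
Before the 5th dose, 4 doses have been given. Superposition: Cmin = C₀·(f + f² + … + f^4).
≈ 24.929 × (0.0834 + 0.0070 + 0.0006 + 0.0000) ≈ 24.929 × 0.0910 ≈ 2.269 mcg/mL.

2.3 mcg/mL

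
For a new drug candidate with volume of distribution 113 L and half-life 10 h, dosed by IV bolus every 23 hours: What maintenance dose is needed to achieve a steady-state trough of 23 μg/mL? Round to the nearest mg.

10200 mg

τ/t½ = 23/10 ≈ 2.3, so f = (1/2)^(23/10) ≈ 0.203063.
Cmin,ss = (D/Vd)·f/(1−f), so D = Cmin,ss·Vd·(1−f)/f.
D = 23 × 113 × (1−f)/f ≈ 23 × 113 × 3.92458 ≈ 10199.98 mg.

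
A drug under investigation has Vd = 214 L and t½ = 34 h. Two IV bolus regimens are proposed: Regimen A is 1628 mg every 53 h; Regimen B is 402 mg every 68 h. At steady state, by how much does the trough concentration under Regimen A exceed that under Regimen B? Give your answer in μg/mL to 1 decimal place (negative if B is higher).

3.3 μg/mL

Regimen A: f = (1/2)^(53/34) ≈ 0.3394; Cmin,ss = (1628/214)·f/(1−f) ≈ 3.909 μg/mL.
Regimen B: f = (1/2)^(68/34) ≈ 0.2500; Cmin,ss = (402/214)·f/(1−f) ≈ 0.626 μg/mL.
Difference ≈ 3.909 − 0.626 ≈ 3.283 μg/mL.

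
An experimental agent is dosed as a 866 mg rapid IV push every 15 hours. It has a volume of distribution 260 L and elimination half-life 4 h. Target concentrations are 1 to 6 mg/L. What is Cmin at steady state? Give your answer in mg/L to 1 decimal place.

k = ln2/t½ = ln2/4 ≈ 0.173287 h⁻¹; fraction remaining f = e^(−kτ) = e^(−0.173287×15) ≈ 0.0743.
At steady state, accumulation factor R = 1/(1 − e^(−kτ)) ≈ 1.0803.
Each bolus raises the concentration by D/Vd = 866/260 ≈ 3.331 mg/L.
Cmax,ss = C₀/(1 − f) ≈ 3.331/0.9257 ≈ 3.598 mg/L.
One interval later, Cmin,ss = Cmax,ss·e^(−kτ) ≈ 3.598 × 0.0743 ≈ 0.267 mg/L.
Trough 0.3 mg/L vs MEC 1 mg/L: subtherapeutic.

0.3 mg/L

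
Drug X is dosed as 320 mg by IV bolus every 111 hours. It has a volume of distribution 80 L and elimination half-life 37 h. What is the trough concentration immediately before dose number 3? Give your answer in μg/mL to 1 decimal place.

f = (1/2)^(τ/t½) = (1/2)^(111/37) ≈ 0.1250.
C₀ = D/Vd = 320/80 ≈ 4.000 μg/mL.
Before the 3rd dose, 2 doses have been given. Superposition: Cmin = C₀·(f + f²).
≈ 4.000 × (0.1250 + 0.0156) ≈ 4.000 × 0.1406 ≈ 0.562 μg/mL.

0.6 μg/mL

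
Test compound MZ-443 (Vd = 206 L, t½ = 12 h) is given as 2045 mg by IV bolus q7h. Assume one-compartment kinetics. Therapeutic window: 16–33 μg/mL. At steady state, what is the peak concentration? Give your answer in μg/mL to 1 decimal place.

29.8 μg/mL

k = ln2/t½ = ln2/12 ≈ 0.057762 h⁻¹; fraction remaining f = e^(−kτ) = e^(−0.057762×7) ≈ 0.6674.
Accumulation ratio R = 1/(1 − f) ≈ 1/0.3326 ≈ 3.0066.
Single-dose peak C₀ = D/Vd = 2045/206 ≈ 9.927 μg/mL.
Steady-state peak Cmax,ss = C₀·R ≈ 9.927 × 3.0066 ≈ 29.847 μg/mL.
Peak 29.8 μg/mL vs MTC 33 μg/mL: below toxic threshold.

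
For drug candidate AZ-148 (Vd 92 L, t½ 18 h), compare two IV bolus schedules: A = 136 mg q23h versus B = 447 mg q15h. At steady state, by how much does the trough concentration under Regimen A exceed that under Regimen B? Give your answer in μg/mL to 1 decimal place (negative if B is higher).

Regimen A: f = (1/2)^(23/18) ≈ 0.4124; Cmin,ss = (136/92)·f/(1−f) ≈ 1.037 μg/mL.
Regimen B: f = (1/2)^(15/18) ≈ 0.5612; Cmin,ss = (447/92)·f/(1−f) ≈ 6.214 μg/mL.
Difference ≈ 1.037 − 6.214 ≈ -5.177 μg/mL.

-5.2 μg/mL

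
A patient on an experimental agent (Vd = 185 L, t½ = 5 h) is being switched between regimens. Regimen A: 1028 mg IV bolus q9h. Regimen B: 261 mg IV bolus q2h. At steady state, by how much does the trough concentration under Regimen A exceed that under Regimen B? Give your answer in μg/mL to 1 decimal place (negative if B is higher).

-2.2 μg/mL

Regimen A: f = (1/2)^(9/5) ≈ 0.2872; Cmin,ss = (1028/185)·f/(1−f) ≈ 2.239 μg/mL.
Regimen B: f = (1/2)^(2/5) ≈ 0.7579; Cmin,ss = (261/185)·f/(1−f) ≈ 4.417 μg/mL.
Difference ≈ 2.239 − 4.417 ≈ -2.178 μg/mL.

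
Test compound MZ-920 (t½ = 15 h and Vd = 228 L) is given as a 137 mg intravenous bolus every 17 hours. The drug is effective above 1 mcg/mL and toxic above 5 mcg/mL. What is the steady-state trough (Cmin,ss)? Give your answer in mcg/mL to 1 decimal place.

0.5 mcg/mL

τ/t½ = 17/15 ≈ 1.1333, so fraction remaining f = (1/2)^(17/15) ≈ 0.4559.
At steady state, accumulation factor R = 1/(1 − e^(−kτ)) ≈ 1.8379.
Single-dose peak C₀ = D/Vd = 137/228 ≈ 0.601 mcg/mL.
Steady-state peak Cmax,ss = C₀·R ≈ 0.601 × 1.8379 ≈ 1.105 mcg/mL.
One interval later, Cmin,ss = Cmax,ss·e^(−kτ) ≈ 1.105 × 0.4559 ≈ 0.504 mcg/mL.
Trough 0.5 mcg/mL vs MEC 1 mcg/mL: subtherapeutic.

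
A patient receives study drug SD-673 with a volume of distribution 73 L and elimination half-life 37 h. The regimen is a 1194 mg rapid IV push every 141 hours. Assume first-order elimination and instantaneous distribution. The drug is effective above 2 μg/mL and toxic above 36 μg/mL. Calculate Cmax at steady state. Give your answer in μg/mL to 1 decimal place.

τ/t½ = 141/37 ≈ 3.8108, so fraction remaining f = (1/2)^(141/37) ≈ 0.0713.
At steady state, accumulation factor R = 1/(1 − e^(−kτ)) ≈ 1.0768.
Single-dose peak C₀ = D/Vd = 1194/73 ≈ 16.356 μg/mL.
Cmax,ss = C₀/(1 − f) ≈ 16.356/0.9287 ≈ 17.612 μg/mL.
Peak 17.6 μg/mL vs MTC 36 μg/mL: below toxic threshold.

17.6 μg/mL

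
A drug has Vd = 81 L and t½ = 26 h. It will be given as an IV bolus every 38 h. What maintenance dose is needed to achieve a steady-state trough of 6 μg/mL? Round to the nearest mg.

τ/t½ = 38/26 ≈ 1.4615, so f = (1/2)^(38/26) ≈ 0.363106.
Cmin,ss = (D/Vd)·f/(1−f), so D = Cmin,ss·Vd·(1−f)/f.
D = 6 × 81 × (1−f)/f ≈ 6 × 81 × 1.75402 ≈ 852.45 mg.

852 mg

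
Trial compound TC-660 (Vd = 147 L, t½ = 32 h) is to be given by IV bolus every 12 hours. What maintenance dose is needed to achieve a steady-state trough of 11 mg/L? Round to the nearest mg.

480 mg

τ/t½ = 12/32 ≈ 0.375, so f = (1/2)^(12/32) ≈ 0.771105.
Cmin,ss = (D/Vd)·f/(1−f), so D = Cmin,ss·Vd·(1−f)/f.
D = 11 × 147 × (1−f)/f ≈ 11 × 147 × 0.29684 ≈ 479.99 mg.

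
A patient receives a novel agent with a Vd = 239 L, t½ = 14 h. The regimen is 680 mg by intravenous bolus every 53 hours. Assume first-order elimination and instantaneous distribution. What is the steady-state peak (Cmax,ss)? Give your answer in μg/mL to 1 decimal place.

3.1 μg/mL

k = ln2/t½ = ln2/14 ≈ 0.049511 h⁻¹; fraction remaining f = e^(−kτ) = e^(−0.049511×53) ≈ 0.0725.
Accumulation ratio R = 1/(1 − f) ≈ 1/0.9275 ≈ 1.0782.
Single-dose peak C₀ = D/Vd = 680/239 ≈ 2.845 μg/mL.
Cmax,ss = C₀/(1 − f) ≈ 2.845/0.9275 ≈ 3.067 μg/mL.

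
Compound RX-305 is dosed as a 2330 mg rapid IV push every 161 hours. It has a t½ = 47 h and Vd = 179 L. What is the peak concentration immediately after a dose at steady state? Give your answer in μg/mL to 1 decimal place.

14.4 μg/mL

τ/t½ = 161/47 ≈ 3.4255, so fraction remaining f = (1/2)^(161/47) ≈ 0.0931.
At steady state, accumulation factor R = 1/(1 − e^(−kτ)) ≈ 1.1027.
Single-dose peak C₀ = D/Vd = 2330/179 ≈ 13.017 μg/mL.
Steady-state peak Cmax,ss = C₀·R ≈ 13.017 × 1.1027 ≈ 14.354 μg/mL.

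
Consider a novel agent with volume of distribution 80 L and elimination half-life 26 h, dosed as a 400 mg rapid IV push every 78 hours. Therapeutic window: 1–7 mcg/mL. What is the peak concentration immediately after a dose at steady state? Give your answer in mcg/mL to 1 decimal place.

The dosing interval is 3 half-lives, so f = 2^(−3) = 0.125.
Accumulation ratio R = 1/(1 − f) = 1/0.875 = 8/7.
Single-dose peak C₀ = D/Vd = 400/80 = 5 mcg/mL.
Steady-state peak Cmax,ss = C₀·R = 5 × 8/7 ≈ 5.714 mcg/mL.
Peak 5.7 mcg/mL vs MTC 7 mcg/mL: below toxic threshold.

5.7 mcg/mL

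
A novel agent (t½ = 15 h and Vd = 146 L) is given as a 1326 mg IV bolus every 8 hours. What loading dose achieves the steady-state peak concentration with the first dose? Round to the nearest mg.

4291 mg

f = (1/2)^(8/15) ≈ 0.690956; accumulation ratio R = 1/(1−f) ≈ 3.23579.
Loading dose to hit Cmax,ss on first dose: D_load = D_maint·R ≈ 1326 × 3.23579 ≈ 4290.66 mg.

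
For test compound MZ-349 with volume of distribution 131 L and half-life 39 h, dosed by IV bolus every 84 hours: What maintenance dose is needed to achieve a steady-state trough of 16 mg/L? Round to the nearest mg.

7231 mg

τ/t½ = 84/39 ≈ 2.1538, so f = (1/2)^(84/39) ≈ 0.224713.
Cmin,ss = (D/Vd)·f/(1−f), so D = Cmin,ss·Vd·(1−f)/f.
D = 16 × 131 × (1−f)/f ≈ 16 × 131 × 3.45012 ≈ 7231.45 mg.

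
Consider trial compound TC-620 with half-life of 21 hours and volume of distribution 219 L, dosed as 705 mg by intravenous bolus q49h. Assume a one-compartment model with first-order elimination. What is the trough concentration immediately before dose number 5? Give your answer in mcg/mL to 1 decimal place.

f = (1/2)^(τ/t½) = (1/2)^(49/21) ≈ 0.1984.
C₀ = D/Vd = 705/219 ≈ 3.219 mcg/mL.
Before the 5th dose, 4 doses have been given. Superposition: Cmin = C₀·(f + f² + … + f^4).
≈ 3.219 × (0.1984 + 0.0394 + 0.0078 + 0.0015) ≈ 3.219 × 0.2471 ≈ 0.795 mcg/mL.

0.8 mcg/mL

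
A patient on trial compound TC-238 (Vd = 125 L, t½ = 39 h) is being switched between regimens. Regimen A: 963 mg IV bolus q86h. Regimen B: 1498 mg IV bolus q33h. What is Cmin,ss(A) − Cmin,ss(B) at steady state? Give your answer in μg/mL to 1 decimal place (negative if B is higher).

-12.9 μg/mL

Regimen A: f = (1/2)^(86/39) ≈ 0.2169; Cmin,ss = (963/125)·f/(1−f) ≈ 2.134 μg/mL.
Regimen B: f = (1/2)^(33/39) ≈ 0.5563; Cmin,ss = (1498/125)·f/(1−f) ≈ 15.025 μg/mL.
Difference ≈ 2.134 − 15.025 ≈ -12.891 μg/mL.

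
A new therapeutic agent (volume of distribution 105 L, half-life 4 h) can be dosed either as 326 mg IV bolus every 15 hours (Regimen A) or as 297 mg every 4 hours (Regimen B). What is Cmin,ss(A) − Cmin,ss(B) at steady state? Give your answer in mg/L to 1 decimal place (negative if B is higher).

Regimen A: f = (1/2)^(15/4) ≈ 0.0743; Cmin,ss = (326/105)·f/(1−f) ≈ 0.249 mg/L.
Regimen B: f = (1/2)^(4/4) ≈ 0.5000; Cmin,ss = (297/105)·f/(1−f) ≈ 2.829 mg/L.
Difference ≈ 0.249 − 2.829 ≈ -2.580 mg/L.

-2.6 mg/L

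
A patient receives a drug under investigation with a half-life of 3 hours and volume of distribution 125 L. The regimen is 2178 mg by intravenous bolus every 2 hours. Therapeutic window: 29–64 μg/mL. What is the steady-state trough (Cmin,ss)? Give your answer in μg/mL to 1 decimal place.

29.7 μg/mL

τ/t½ = 2/3 ≈ 0.66667, so fraction remaining f = (1/2)^(2/3) ≈ 0.6300.
Accumulation ratio R = 1/(1 − f) ≈ 1/0.3700 ≈ 2.7027.
Single-dose peak C₀ = D/Vd = 2178/125 ≈ 17.424 μg/mL.
Steady-state peak Cmax,ss = C₀·R ≈ 17.424 × 2.7027 ≈ 47.092 μg/mL.
One interval later, Cmin,ss = Cmax,ss·e^(−kτ) ≈ 47.092 × 0.6300 ≈ 29.668 μg/mL.
Trough 29.7 μg/mL vs MEC 29 μg/mL: adequate.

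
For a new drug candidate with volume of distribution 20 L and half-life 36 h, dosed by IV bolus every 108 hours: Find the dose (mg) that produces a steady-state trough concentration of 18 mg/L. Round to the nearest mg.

2520 mg

τ/t½ = 108/36 ≈ 3, so f = (1/2)^(108/36) ≈ 0.125000.
Cmin,ss = (D/Vd)·f/(1−f), so D = Cmin,ss·Vd·(1−f)/f.
D = 18 × 20 × (1−f)/f ≈ 18 × 20 × 7.00000 ≈ 2520.00 mg.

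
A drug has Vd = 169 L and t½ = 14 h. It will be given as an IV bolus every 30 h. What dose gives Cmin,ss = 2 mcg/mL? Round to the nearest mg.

1155 mg

τ/t½ = 30/14 ≈ 2.1429, so f = (1/2)^(30/14) ≈ 0.226431.
Cmin,ss = (D/Vd)·f/(1−f), so D = Cmin,ss·Vd·(1−f)/f.
D = 2 × 169 × (1−f)/f ≈ 2 × 169 × 3.41636 ≈ 1154.73 mg.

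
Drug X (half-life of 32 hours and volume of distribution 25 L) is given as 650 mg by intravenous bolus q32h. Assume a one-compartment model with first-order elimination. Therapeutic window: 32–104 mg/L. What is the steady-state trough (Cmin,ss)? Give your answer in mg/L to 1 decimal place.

The dosing interval is 1 half-life, so f = 2^(−1) = 0.5.
At steady state, R = 1/(1 − 0.5) = 2/1.
Single-dose peak C₀ = D/Vd = 650/25 = 26 mg/L.
Steady-state peak Cmax,ss = C₀·R = 26 × 2/1 ≈ 52.000 mg/L.
Steady-state trough Cmin,ss = Cmax,ss·f ≈ 52.000 × 0.5 ≈ 26.000 mg/L.
Trough 26.0 mg/L vs MEC 32 mg/L: subtherapeutic.

26.0 mg/L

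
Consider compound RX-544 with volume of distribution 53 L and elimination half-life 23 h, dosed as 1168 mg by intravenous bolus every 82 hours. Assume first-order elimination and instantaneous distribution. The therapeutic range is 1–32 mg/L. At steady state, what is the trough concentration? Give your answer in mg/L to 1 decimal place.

k = ln2/t½ = ln2/23 ≈ 0.030137 h⁻¹; fraction remaining f = e^(−kτ) = e^(−0.030137×82) ≈ 0.0845.
At steady state, accumulation factor R = 1/(1 − e^(−kτ)) ≈ 1.0923.
Each bolus raises the concentration by D/Vd = 1168/53 ≈ 22.038 mg/L.
Cmax,ss = C₀/(1 − f) ≈ 22.038/0.9155 ≈ 24.072 mg/L.
One interval later, Cmin,ss = Cmax,ss·e^(−kτ) ≈ 24.072 × 0.0845 ≈ 2.034 mg/L.
Trough 2.0 mg/L vs MEC 1 mg/L: adequate.

2.0 mg/L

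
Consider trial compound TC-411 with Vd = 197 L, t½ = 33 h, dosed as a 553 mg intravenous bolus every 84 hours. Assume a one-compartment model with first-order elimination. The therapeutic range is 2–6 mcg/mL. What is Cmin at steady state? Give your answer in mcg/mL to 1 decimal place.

k = ln2/t½ = ln2/33 ≈ 0.021004 h⁻¹; fraction remaining f = e^(−kτ) = e^(−0.021004×84) ≈ 0.1713.
At steady state, accumulation factor R = 1/(1 − e^(−kτ)) ≈ 1.2067.
Single-dose peak C₀ = D/Vd = 553/197 ≈ 2.807 mcg/mL.
Steady-state peak Cmax,ss = C₀·R ≈ 2.807 × 1.2067 ≈ 3.387 mcg/mL.
One interval later, Cmin,ss = Cmax,ss·e^(−kτ) ≈ 3.387 × 0.1713 ≈ 0.580 mcg/mL.
Trough 0.6 mcg/mL vs MEC 2 mcg/mL: subtherapeutic.

0.6 mcg/mL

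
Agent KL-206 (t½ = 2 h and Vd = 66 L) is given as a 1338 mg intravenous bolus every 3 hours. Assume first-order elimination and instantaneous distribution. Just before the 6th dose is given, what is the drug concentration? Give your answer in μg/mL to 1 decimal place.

11.0 μg/mL

f = (1/2)^(τ/t½) = (1/2)^(3/2) ≈ 0.3536.
C₀ = D/Vd = 1338/66 ≈ 20.273 μg/mL.
Before the 6th dose, 5 doses have been given. Superposition: Cmin = C₀·(f + f² + … + f^5).
≈ 20.273 × (0.3536 + 0.1250 + 0.0442 + 0.0156 + 0.0055) ≈ 20.273 × 0.5439 ≈ 11.026 μg/mL.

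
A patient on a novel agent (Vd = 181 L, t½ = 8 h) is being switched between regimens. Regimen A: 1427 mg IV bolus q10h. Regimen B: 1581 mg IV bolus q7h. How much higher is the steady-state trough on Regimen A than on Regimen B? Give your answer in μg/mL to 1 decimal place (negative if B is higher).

-4.8 μg/mL

Regimen A: f = (1/2)^(10/8) ≈ 0.4204; Cmin,ss = (1427/181)·f/(1−f) ≈ 5.718 μg/mL.
Regimen B: f = (1/2)^(7/8) ≈ 0.5453; Cmin,ss = (1581/181)·f/(1−f) ≈ 10.475 μg/mL.
Difference ≈ 5.718 − 10.475 ≈ -4.757 μg/mL.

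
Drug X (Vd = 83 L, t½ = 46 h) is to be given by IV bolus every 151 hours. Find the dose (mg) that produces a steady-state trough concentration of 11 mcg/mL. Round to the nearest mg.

7972 mg

τ/t½ = 151/46 ≈ 3.2826, so f = (1/2)^(151/46) ≈ 0.102763.
Cmin,ss = (D/Vd)·f/(1−f), so D = Cmin,ss·Vd·(1−f)/f.
D = 11 × 83 × (1−f)/f ≈ 11 × 83 × 8.73113 ≈ 7971.52 mg.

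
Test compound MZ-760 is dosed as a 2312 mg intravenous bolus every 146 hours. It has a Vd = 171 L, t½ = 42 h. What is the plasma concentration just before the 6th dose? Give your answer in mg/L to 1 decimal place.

1.3 mg/L

f = (1/2)^(τ/t½) = (1/2)^(146/42) ≈ 0.0899.
C₀ = D/Vd = 2312/171 ≈ 13.520 mg/L.
Before the 6th dose, 5 doses have been given. Superposition: Cmin = C₀·(f + f² + … + f^5).
≈ 13.520 × (0.0899 + 0.0081 + 0.0007 + 0.0001 + 0.0000) ≈ 13.520 × 0.0988 ≈ 1.336 mg/L.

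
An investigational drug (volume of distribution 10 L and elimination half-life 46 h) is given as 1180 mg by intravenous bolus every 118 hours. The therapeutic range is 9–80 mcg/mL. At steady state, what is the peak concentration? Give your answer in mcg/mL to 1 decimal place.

142.0 mcg/mL

k = ln2/t½ = ln2/46 ≈ 0.015068 h⁻¹; fraction remaining f = e^(−kτ) = e^(−0.015068×118) ≈ 0.1690.
At steady state, accumulation factor R = 1/(1 − e^(−kτ)) ≈ 1.2034.
Single-dose peak C₀ = D/Vd = 1180/10 ≈ 118.000 mcg/mL.
Steady-state peak Cmax,ss = C₀·R ≈ 118.000 × 1.2034 ≈ 142.001 mcg/mL.
Peak 142.0 mcg/mL vs MTC 80 mcg/mL: exceeds toxic threshold.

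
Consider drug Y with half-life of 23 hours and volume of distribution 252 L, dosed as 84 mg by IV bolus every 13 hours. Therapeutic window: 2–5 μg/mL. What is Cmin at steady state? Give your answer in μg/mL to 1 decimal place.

0.7 μg/mL

Over one 13-h interval, 13/23 ≈ 0.56522 half-lives elapse, leaving f ≈ 0.6759 of each dose.
At steady state, accumulation factor R = 1/(1 − e^(−kτ)) ≈ 3.0855.
Single-dose peak C₀ = D/Vd = 84/252 ≈ 0.333 μg/mL.
Steady-state peak Cmax,ss = C₀·R ≈ 0.333 × 3.0855 ≈ 1.027 μg/mL.
Steady-state trough Cmin,ss = Cmax,ss·f ≈ 1.027 × 0.6759 ≈ 0.694 μg/mL.
Trough 0.7 μg/mL vs MEC 2 μg/mL: subtherapeutic.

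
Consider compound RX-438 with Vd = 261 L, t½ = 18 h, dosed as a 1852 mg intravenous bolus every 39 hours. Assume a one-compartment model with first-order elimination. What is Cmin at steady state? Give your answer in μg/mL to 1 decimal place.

Over one 39-h interval, 39/18 ≈ 2.1667 half-lives elapse, leaving f ≈ 0.2227 of each dose.
Each bolus raises the concentration by D/Vd = 1852/261 ≈ 7.096 μg/mL.
Steady-state trough Cmin,ss = C₀·f/(1−f) ≈ 7.096 × 0.2227/0.7773 ≈ 2.033 μg/mL.

2.0 μg/mL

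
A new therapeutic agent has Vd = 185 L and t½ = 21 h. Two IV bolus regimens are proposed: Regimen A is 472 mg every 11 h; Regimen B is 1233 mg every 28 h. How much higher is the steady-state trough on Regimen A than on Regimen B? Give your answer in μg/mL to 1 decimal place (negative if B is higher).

Regimen A: f = (1/2)^(11/21) ≈ 0.6955; Cmin,ss = (472/185)·f/(1−f) ≈ 5.827 μg/mL.
Regimen B: f = (1/2)^(28/21) ≈ 0.3969; Cmin,ss = (1233/185)·f/(1−f) ≈ 4.386 μg/mL.
Difference ≈ 5.827 − 4.386 ≈ 1.441 μg/mL.

1.4 μg/mL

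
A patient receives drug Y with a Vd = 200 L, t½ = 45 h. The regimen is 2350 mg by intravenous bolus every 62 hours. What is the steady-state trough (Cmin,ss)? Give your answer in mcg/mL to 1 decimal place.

7.3 mcg/mL

τ/t½ = 62/45 ≈ 1.3778, so fraction remaining f = (1/2)^(62/45) ≈ 0.3848.
Accumulation ratio R = 1/(1 − f) ≈ 1/0.6152 ≈ 1.6255.
Single-dose peak C₀ = D/Vd = 2350/200 ≈ 11.750 mcg/mL.
Cmax,ss = C₀/(1 − f) ≈ 11.750/0.6152 ≈ 19.099 mcg/mL.
One interval later, Cmin,ss = Cmax,ss·e^(−kτ) ≈ 19.099 × 0.3848 ≈ 7.349 mcg/mL.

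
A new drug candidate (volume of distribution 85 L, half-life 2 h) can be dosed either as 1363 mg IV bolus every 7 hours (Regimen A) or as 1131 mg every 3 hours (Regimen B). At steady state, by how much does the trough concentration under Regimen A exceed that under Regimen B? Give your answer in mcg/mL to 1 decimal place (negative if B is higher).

Regimen A: f = (1/2)^(7/2) ≈ 0.0884; Cmin,ss = (1363/85)·f/(1−f) ≈ 1.555 mcg/mL.
Regimen B: f = (1/2)^(3/2) ≈ 0.3536; Cmin,ss = (1131/85)·f/(1−f) ≈ 7.279 mcg/mL.
Difference ≈ 1.555 − 7.279 ≈ -5.724 mcg/mL.

-5.7 mcg/mL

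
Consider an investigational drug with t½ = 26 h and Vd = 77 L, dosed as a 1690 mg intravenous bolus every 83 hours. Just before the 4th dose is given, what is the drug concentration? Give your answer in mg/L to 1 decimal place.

2.7 mg/L

f = (1/2)^(τ/t½) = (1/2)^(83/26) ≈ 0.1094.
C₀ = D/Vd = 1690/77 ≈ 21.948 mg/L.
Before the 4th dose, 3 doses have been given. Superposition: Cmin = C₀·(f + f² + … + f^3).
≈ 21.948 × (0.1094 + 0.0120 + 0.0013) ≈ 21.948 × 0.1227 ≈ 2.693 mg/L.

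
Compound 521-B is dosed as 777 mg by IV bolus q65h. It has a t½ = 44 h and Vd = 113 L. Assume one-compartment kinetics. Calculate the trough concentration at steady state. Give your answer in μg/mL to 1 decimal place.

3.9 μg/mL

k = ln2/t½ = ln2/44 ≈ 0.015753 h⁻¹; fraction remaining f = e^(−kτ) = e^(−0.015753×65) ≈ 0.3592.
Single-dose peak C₀ = D/Vd = 777/113 ≈ 6.876 μg/mL.
Steady-state trough Cmin,ss = C₀·f/(1−f) ≈ 6.876 × 0.3592/0.6408 ≈ 3.854 μg/mL.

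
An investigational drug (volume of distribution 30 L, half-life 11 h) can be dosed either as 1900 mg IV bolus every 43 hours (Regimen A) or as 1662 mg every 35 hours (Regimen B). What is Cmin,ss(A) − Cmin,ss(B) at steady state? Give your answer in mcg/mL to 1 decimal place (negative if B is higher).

Regimen A: f = (1/2)^(43/11) ≈ 0.0666; Cmin,ss = (1900/30)·f/(1−f) ≈ 4.519 mcg/mL.
Regimen B: f = (1/2)^(35/11) ≈ 0.1102; Cmin,ss = (1662/30)·f/(1−f) ≈ 6.861 mcg/mL.
Difference ≈ 4.519 − 6.861 ≈ -2.342 mcg/mL.

-2.3 mcg/mL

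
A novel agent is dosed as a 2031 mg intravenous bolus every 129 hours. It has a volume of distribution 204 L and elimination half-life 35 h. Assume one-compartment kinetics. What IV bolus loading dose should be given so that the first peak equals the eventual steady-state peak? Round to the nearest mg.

f = (1/2)^(129/35) ≈ 0.077712; accumulation ratio R = 1/(1−f) ≈ 1.08426.
Loading dose to hit Cmax,ss on first dose: D_load = D_maint·R ≈ 2031 × 1.08426 ≈ 2202.13 mg.

2202 mg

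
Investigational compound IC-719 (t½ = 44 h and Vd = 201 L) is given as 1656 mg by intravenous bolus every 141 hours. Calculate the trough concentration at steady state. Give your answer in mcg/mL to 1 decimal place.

k = ln2/t½ = ln2/44 ≈ 0.015753 h⁻¹; fraction remaining f = e^(−kτ) = e^(−0.015753×141) ≈ 0.1085.
Accumulation ratio R = 1/(1 − f) ≈ 1/0.8915 ≈ 1.1217.
Single-dose peak C₀ = D/Vd = 1656/201 ≈ 8.239 mcg/mL.
Steady-state peak Cmax,ss = C₀·R ≈ 8.239 × 1.1217 ≈ 9.242 mcg/mL.
One interval later, Cmin,ss = Cmax,ss·e^(−kτ) ≈ 9.242 × 0.1085 ≈ 1.003 mcg/mL.

1.0 mcg/mL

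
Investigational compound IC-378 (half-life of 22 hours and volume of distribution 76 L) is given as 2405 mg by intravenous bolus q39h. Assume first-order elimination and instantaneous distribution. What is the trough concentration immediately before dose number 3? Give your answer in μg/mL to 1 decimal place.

f = (1/2)^(τ/t½) = (1/2)^(39/22) ≈ 0.2927.
C₀ = D/Vd = 2405/76 ≈ 31.645 μg/mL.
Before the 3rd dose, 2 doses have been given. Superposition: Cmin = C₀·(f + f²).
≈ 31.645 × (0.2927 + 0.0857) ≈ 31.645 × 0.3784 ≈ 11.974 μg/mL.

12.0 μg/mL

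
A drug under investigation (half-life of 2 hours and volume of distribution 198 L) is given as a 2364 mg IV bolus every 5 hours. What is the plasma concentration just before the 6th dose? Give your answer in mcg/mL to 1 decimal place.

f = (1/2)^(τ/t½) = (1/2)^(5/2) ≈ 0.1768.
C₀ = D/Vd = 2364/198 ≈ 11.939 mcg/mL.
Before the 6th dose, 5 doses have been given. Superposition: Cmin = C₀·(f + f² + … + f^5).
≈ 11.939 × (0.1768 + 0.0313 + 0.0055 + 0.0010 + 0.0002) ≈ 11.939 × 0.2148 ≈ 2.564 mcg/mL.

2.6 mcg/mL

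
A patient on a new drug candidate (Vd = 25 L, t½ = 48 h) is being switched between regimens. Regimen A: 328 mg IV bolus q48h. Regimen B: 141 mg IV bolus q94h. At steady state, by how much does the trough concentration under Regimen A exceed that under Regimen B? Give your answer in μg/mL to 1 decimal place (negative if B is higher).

11.2 μg/mL

Regimen A: f = (1/2)^(48/48) ≈ 0.5000; Cmin,ss = (328/25)·f/(1−f) ≈ 13.120 μg/mL.
Regimen B: f = (1/2)^(94/48) ≈ 0.2573; Cmin,ss = (141/25)·f/(1−f) ≈ 1.954 μg/mL.
Difference ≈ 13.120 − 1.954 ≈ 11.166 μg/mL.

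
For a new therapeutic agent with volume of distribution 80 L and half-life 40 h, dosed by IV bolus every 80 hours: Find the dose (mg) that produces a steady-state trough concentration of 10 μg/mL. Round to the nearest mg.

2400 mg

τ/t½ = 80/40 ≈ 2, so f = (1/2)^(80/40) ≈ 0.250000.
Cmin,ss = (D/Vd)·f/(1−f), so D = Cmin,ss·Vd·(1−f)/f.
D = 10 × 80 × (1−f)/f ≈ 10 × 80 × 3.00000 ≈ 2400.00 mg.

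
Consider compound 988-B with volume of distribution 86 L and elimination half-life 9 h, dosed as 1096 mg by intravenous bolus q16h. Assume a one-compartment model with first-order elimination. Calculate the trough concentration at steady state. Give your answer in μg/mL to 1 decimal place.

5.2 μg/mL

k = ln2/t½ = ln2/9 ≈ 0.077016 h⁻¹; fraction remaining f = e^(−kτ) = e^(−0.077016×16) ≈ 0.2916.
At steady state, accumulation factor R = 1/(1 − e^(−kτ)) ≈ 1.4116.
Single-dose peak C₀ = D/Vd = 1096/86 ≈ 12.744 μg/mL.
Cmax,ss = C₀/(1 − f) ≈ 12.744/0.7084 ≈ 17.990 μg/mL.
One interval later, Cmin,ss = Cmax,ss·e^(−kτ) ≈ 17.990 × 0.2916 ≈ 5.246 μg/mL.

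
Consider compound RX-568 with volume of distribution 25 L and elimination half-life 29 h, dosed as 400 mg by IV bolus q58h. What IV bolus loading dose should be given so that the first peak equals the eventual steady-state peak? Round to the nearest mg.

f = (1/2)^(58/29) ≈ 0.250000; accumulation ratio R = 1/(1−f) ≈ 1.33333.
Loading dose to hit Cmax,ss on first dose: D_load = D_maint·R ≈ 400 × 1.33333 ≈ 533.33 mg.

533 mg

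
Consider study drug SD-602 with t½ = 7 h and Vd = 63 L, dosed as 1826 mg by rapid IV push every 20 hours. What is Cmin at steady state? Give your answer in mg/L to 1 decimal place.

k = ln2/t½ = ln2/7 ≈ 0.099021 h⁻¹; fraction remaining f = e^(−kτ) = e^(−0.099021×20) ≈ 0.1380.
Accumulation ratio R = 1/(1 − f) ≈ 1/0.8620 ≈ 1.1601.
Single-dose peak C₀ = D/Vd = 1826/63 ≈ 28.984 mg/L.
Steady-state peak Cmax,ss = C₀·R ≈ 28.984 × 1.1601 ≈ 33.624 mg/L.
Steady-state trough Cmin,ss = Cmax,ss·f ≈ 33.624 × 0.1380 ≈ 4.640 mg/L.

4.6 mg/L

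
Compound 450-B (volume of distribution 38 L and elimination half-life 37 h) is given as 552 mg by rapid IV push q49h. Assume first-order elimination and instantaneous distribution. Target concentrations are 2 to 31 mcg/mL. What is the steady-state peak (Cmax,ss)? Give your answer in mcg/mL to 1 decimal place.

k = ln2/t½ = ln2/37 ≈ 0.018734 h⁻¹; fraction remaining f = e^(−kτ) = e^(−0.018734×49) ≈ 0.3993.
Accumulation ratio R = 1/(1 − f) ≈ 1/0.6007 ≈ 1.6647.
Single-dose peak C₀ = D/Vd = 552/38 ≈ 14.526 mcg/mL.
Steady-state peak Cmax,ss = C₀·R ≈ 14.526 × 1.6647 ≈ 24.181 mcg/mL.
Peak 24.2 mcg/mL vs MTC 31 mcg/mL: below toxic threshold.

24.2 mcg/mL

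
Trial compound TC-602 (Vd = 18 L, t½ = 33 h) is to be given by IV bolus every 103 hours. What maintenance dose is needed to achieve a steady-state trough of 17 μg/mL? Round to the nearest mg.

2357 mg

τ/t½ = 103/33 ≈ 3.1212, so f = (1/2)^(103/33) ≈ 0.114927.
Cmin,ss = (D/Vd)·f/(1−f), so D = Cmin,ss·Vd·(1−f)/f.
D = 17 × 18 × (1−f)/f ≈ 17 × 18 × 7.70118 ≈ 2356.56 mg.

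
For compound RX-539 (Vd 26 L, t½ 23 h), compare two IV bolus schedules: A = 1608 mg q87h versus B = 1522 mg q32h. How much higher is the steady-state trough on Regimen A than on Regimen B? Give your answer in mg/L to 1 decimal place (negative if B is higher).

-31.2 mg/L

Regimen A: f = (1/2)^(87/23) ≈ 0.0727; Cmin,ss = (1608/26)·f/(1−f) ≈ 4.849 mg/L.
Regimen B: f = (1/2)^(32/23) ≈ 0.3812; Cmin,ss = (1522/26)·f/(1−f) ≈ 36.062 mg/L.
Difference ≈ 4.849 − 36.062 ≈ -31.213 mg/L.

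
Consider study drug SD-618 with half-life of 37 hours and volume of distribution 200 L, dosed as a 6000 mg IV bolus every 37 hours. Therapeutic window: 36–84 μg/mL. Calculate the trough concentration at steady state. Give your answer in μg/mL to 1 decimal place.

30.0 μg/mL

The dosing interval is 1 half-life, so f = 2^(−1) = 0.5.
Accumulation ratio R = 1/(1 − f) = 1/0.5 = 2/1.
Single-dose peak C₀ = D/Vd = 6000/200 = 30 μg/mL.
Steady-state peak Cmax,ss = C₀·R = 30 × 2/1 ≈ 60.000 μg/mL.
Steady-state trough Cmin,ss = Cmax,ss·f ≈ 60.000 × 0.5 ≈ 30.000 μg/mL.
Trough 30.0 μg/mL vs MEC 36 μg/mL: subtherapeutic.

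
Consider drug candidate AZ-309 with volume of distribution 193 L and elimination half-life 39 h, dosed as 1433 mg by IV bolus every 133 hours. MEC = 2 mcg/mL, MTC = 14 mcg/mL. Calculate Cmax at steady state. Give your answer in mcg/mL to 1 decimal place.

τ/t½ = 133/39 ≈ 3.4103, so fraction remaining f = (1/2)^(133/39) ≈ 0.0941.
Accumulation ratio R = 1/(1 − f) ≈ 1/0.9059 ≈ 1.1039.
Each bolus raises the concentration by D/Vd = 1433/193 ≈ 7.425 mcg/mL.
Cmax,ss = C₀/(1 − f) ≈ 7.425/0.9059 ≈ 8.196 mcg/mL.
Peak 8.2 mcg/mL vs MTC 14 mcg/mL: below toxic threshold.

8.2 mcg/mL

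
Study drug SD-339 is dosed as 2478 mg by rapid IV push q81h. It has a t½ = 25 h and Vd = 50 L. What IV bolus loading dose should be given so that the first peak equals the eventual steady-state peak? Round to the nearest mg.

2771 mg

f = (1/2)^(81/25) ≈ 0.105843; accumulation ratio R = 1/(1−f) ≈ 1.11837.
Loading dose to hit Cmax,ss on first dose: D_load = D_maint·R ≈ 2478 × 1.11837 ≈ 2771.32 mg.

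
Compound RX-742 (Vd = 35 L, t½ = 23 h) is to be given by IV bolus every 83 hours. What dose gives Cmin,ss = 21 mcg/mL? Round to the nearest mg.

τ/t½ = 83/23 ≈ 3.6087, so f = (1/2)^(83/23) ≈ 0.081974.
Cmin,ss = (D/Vd)·f/(1−f), so D = Cmin,ss·Vd·(1−f)/f.
D = 21 × 35 × (1−f)/f ≈ 21 × 35 × 11.19899 ≈ 8231.26 mg.

8231 mg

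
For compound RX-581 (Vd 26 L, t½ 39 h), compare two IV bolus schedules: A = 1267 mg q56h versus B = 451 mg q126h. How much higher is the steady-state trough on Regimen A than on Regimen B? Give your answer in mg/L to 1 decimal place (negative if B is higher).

26.5 mg/L

Regimen A: f = (1/2)^(56/39) ≈ 0.3696; Cmin,ss = (1267/26)·f/(1−f) ≈ 28.571 mg/L.
Regimen B: f = (1/2)^(126/39) ≈ 0.1065; Cmin,ss = (451/26)·f/(1−f) ≈ 2.068 mg/L.
Difference ≈ 28.571 − 2.068 ≈ 26.503 mg/L.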